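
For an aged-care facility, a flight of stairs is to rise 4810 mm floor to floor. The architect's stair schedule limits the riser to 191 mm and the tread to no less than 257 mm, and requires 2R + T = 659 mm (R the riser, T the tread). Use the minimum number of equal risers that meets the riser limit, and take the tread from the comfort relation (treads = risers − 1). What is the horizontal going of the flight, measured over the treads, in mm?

7225 mm

4810 / 191 = 25.183 → round up to 26 risers.
Each riser is 4810/26 = 185 mm (≤ 191 mm).
From 2R + T = 659: T = 659 − 370 = 289 mm.
Treads = 26 − 1 = 25; going = 25 × 289 = 7225 mm.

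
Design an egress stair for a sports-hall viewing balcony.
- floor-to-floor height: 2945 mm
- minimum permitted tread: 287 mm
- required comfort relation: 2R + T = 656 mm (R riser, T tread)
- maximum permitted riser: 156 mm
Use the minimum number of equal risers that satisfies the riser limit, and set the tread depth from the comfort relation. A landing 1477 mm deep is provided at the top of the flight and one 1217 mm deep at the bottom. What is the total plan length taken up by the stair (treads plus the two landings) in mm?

At most 156 each: 2945/156 = 18.88, giving 19 risers.
Riser R = 2945 / 19 = 155 mm, within the 156 mm limit.
Tread T = 656 − 2 × 155 = 346 mm (≥ 287 mm).
Treads = 19 − 1 = 18; going = 18 × 346 = 6228 mm.
Enclosure = 6228 + 1477 + 1217 = 8922 mm.

8922 mm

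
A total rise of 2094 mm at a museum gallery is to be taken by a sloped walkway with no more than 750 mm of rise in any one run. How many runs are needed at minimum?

⌈2094/750⌉ = 3 ramp runs.

3 runs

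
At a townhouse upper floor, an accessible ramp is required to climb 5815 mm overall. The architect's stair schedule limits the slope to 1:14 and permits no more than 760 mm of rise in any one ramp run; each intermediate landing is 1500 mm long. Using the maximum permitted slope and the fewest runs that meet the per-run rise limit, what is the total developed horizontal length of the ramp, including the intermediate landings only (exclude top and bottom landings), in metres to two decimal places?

91.91 m

⌈5815/760⌉ = 8 ramp runs. That means 7 intermediate landings.
Horizontal run for 5815 mm of rise at 1:14 is 5815 × 14 = 81410 mm.
7 intermediate landings contribute 7 × 1500 = 10500 mm.
Developed length = 81410 + 10500 = 91910 mm.
= 91.91 m.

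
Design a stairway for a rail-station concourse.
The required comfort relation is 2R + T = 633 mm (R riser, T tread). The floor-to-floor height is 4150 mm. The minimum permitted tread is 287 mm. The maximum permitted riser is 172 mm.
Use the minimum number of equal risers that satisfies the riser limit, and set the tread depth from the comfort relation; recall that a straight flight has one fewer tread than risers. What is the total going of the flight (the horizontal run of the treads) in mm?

⌈4150/172⌉ = 25 risers.
Each riser is 4150/25 = 166 mm (≤ 172 mm).
From 2R + T = 633: T = 633 − 332 = 301 mm.
25 risers give 24 treads; going = 24 × 301 = 7224 mm.

7224 mm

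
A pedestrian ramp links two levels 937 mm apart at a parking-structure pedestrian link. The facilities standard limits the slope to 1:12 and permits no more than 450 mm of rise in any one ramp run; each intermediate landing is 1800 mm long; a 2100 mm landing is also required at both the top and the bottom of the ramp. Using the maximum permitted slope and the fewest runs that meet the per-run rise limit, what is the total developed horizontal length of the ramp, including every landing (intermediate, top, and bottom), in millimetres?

At most 450 each: 937/450 = 2.08, giving 3 ramp runs. That means 2 intermediate landings.
Horizontal run for 937 mm of rise at 1:12 is 937 × 12 = 11244 mm.
Intermediate landings: 2 × 1800 = 3600 mm.
Top and bottom landings: 2 × 2100 = 4200 mm.
Total = 11244 + 3600 + 4200 = 19044 mm.

19044 mm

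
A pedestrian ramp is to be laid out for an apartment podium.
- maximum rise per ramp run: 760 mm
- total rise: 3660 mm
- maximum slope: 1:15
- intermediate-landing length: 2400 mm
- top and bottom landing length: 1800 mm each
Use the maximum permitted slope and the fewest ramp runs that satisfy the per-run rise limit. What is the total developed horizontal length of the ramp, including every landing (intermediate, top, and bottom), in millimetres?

At most 760 each: 3660/760 = 4.82, giving 5 ramp runs. That means 4 intermediate landings.
Horizontal run for 3660 mm of rise at 1:15 is 3660 × 15 = 54900 mm.
Intermediate landings: 4 × 2400 = 9600 mm.
Top and bottom landings: 2 × 1800 = 3600 mm.
Total = 54900 + 9600 + 3600 = 68100 mm.

68100 mm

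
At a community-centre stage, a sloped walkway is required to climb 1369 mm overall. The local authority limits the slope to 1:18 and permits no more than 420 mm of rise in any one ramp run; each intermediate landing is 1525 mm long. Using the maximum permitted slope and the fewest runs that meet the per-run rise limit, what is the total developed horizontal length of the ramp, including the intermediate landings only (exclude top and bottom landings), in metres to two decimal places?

29.22 m

1369 / 420 = 3.260 → round up to 4 ramp runs. That means 3 intermediate landings.
Ramp run (horizontal) at 1:18: 1369 × 18 = 24642 mm.
Intermediate landings: 3 × 1525 = 4575 mm.
Developed length = 24642 + 4575 = 29217 mm.
= 29.22 m.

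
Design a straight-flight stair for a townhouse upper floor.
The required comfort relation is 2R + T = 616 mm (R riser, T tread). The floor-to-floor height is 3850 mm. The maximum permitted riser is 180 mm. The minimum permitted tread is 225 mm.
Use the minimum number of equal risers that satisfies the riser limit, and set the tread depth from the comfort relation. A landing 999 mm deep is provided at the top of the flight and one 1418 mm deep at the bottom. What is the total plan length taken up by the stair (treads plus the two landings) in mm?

At most 180 each: 3850/180 = 21.39, giving 22 risers.
Riser R = 3850 / 22 = 175 mm, within the 180 mm limit.
Tread T = 616 − 2 × 175 = 266 mm (≥ 225 mm).
Going = (22 − 1) × 266 = 5586 mm.
Add landings: 5586 + 999 + 1418 = 8003 mm.

8003 mm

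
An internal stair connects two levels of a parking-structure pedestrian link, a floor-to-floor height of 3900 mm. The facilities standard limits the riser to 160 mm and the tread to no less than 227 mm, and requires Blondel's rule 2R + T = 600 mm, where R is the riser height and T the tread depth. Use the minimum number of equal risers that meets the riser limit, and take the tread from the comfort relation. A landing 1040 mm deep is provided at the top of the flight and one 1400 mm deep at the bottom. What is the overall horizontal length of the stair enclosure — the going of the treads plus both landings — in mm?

3900 / 160 = 24.38, so 25 risers are needed.
Riser R = 3900 / 25 = 156 mm, within the 160 mm limit.
Tread T = 600 − 2 × 156 = 288 mm (≥ 227 mm).
25 risers give 24 treads; going = 24 × 288 = 6912 mm.
Add landings: 6912 + 1040 + 1400 = 9352 mm.

9352 mm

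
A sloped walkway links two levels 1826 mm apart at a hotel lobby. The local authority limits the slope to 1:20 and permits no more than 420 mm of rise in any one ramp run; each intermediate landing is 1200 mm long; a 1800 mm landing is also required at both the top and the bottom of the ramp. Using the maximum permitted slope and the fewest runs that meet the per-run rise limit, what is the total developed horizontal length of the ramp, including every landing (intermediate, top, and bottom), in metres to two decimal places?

⌈1826/420⌉ = 5 ramp runs. That means 4 intermediate landings.
Ramp run (horizontal) at 1:20: 1826 × 20 = 36520 mm.
Intermediate landings: 4 × 1200 = 4800 mm.
Top and bottom landings: 2 × 1800 = 3600 mm.
Total = 36520 + 4800 + 3600 = 44920 mm.
= 44.92 m.

44.92 m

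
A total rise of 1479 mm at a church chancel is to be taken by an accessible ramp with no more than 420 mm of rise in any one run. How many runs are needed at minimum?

1479 / 420 = 3.521 → round up to 4 ramp runs.

4 runs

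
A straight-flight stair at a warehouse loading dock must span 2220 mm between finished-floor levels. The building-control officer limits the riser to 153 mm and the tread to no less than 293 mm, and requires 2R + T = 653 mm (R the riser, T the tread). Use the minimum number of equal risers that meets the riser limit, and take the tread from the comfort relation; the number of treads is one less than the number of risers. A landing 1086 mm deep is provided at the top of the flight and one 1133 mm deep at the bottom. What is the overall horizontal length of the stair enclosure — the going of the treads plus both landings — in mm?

7217 mm

⌈2220/153⌉ = 15 risers.
Riser R = 2220 / 15 = 148 mm, within the 153 mm limit.
T = 653 − 2·148 = 357 mm, which satisfies the 293 mm minimum.
15 risers give 14 treads; going = 14 × 357 = 4998 mm.
Add landings: 4998 + 1086 + 1133 = 7217 mm.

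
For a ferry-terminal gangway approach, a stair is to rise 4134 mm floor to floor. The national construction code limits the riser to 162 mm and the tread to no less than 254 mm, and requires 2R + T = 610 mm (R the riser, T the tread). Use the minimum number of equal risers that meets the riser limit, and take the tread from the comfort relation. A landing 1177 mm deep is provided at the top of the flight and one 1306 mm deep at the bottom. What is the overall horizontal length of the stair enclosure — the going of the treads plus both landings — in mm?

4134 / 162 = 25.519 → round up to 26 risers.
Riser R = 4134 / 26 = 159 mm, within the 162 mm limit.
From 2R + T = 610: T = 610 − 318 = 292 mm.
Going = (26 − 1) × 292 = 7300 mm.
Add landings: 7300 + 1177 + 1306 = 9783 mm.

9783 mm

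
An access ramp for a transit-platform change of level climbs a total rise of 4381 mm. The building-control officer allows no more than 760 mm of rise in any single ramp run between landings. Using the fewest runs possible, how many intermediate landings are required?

At most 760 each: 4381/760 = 5.76, giving 6 ramp runs.
6 runs are separated by 5 intermediate landings.

5 intermediate landings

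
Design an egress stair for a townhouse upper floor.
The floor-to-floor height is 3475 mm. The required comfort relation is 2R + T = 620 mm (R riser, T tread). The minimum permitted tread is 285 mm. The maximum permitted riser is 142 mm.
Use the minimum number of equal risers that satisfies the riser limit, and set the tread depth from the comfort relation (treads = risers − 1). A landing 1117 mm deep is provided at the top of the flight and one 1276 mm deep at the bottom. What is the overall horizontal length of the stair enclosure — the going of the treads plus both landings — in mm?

3475 / 142 = 24.47, so 25 risers are needed.
Each riser is 3475/25 = 139 mm (≤ 142 mm).
Tread T = 620 − 2 × 139 = 342 mm (≥ 285 mm).
Going = (25 − 1) × 342 = 8208 mm.
Enclosure = 8208 + 1117 + 1276 = 10601 mm.

10601 mm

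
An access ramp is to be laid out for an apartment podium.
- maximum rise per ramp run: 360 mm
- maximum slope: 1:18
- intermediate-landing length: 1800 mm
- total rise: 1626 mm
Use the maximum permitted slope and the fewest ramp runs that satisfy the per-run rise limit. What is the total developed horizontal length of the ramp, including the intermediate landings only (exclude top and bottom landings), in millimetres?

36468 mm

1626 / 360 = 4.517 → round up to 5 ramp runs. That means 4 intermediate landings.
Ramp run (horizontal) at 1:18: 1626 × 18 = 29268 mm.
Intermediate landings: 4 × 1800 = 7200 mm.
Developed length = 29268 + 7200 = 36468 mm.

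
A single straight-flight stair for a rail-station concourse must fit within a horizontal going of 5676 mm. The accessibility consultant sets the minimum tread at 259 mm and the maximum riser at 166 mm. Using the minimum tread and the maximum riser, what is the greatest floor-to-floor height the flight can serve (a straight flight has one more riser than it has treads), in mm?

Treads that fit: ⌊5676 / 259⌋ = 21.
Risers = treads + 1 = 22.
Maximum height = 22 × 166 = 3652 mm.

3652 mm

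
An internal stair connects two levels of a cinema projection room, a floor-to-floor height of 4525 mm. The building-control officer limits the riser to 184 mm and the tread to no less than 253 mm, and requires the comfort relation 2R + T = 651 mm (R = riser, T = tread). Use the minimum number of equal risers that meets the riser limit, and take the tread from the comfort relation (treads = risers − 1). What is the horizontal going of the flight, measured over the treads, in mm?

6936 mm

4525 / 184 = 24.59, so 25 risers are needed.
Each riser is 4525/25 = 181 mm (≤ 184 mm).
T = 651 − 2·181 = 289 mm, which satisfies the 253 mm minimum.
25 risers give 24 treads; going = 24 × 289 = 6936 mm.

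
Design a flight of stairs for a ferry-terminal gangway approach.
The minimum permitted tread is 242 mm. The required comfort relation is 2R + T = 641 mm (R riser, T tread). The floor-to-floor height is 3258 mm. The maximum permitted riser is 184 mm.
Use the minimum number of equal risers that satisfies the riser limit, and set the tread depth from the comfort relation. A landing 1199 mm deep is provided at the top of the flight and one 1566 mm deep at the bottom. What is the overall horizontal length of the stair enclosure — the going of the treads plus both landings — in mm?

7508 mm

3258 / 184 = 17.707 → round up to 18 risers.
Riser R = 3258 / 18 = 181 mm, within the 184 mm limit.
Tread T = 641 − 2 × 181 = 279 mm (≥ 242 mm).
Going = (18 − 1) × 279 = 4743 mm.
Add landings: 4743 + 1199 + 1566 = 7508 mm.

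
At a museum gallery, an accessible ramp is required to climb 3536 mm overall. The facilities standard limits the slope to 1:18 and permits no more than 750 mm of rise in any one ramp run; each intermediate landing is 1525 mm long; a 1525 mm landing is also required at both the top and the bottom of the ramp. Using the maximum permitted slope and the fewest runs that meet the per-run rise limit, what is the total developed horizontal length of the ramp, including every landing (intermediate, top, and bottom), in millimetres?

3536 / 750 = 4.715 → round up to 5 ramp runs. That means 4 intermediate landings.
Horizontal run for 3536 mm of rise at 1:18 is 3536 × 18 = 63648 mm.
4 intermediate landings contribute 4 × 1525 = 6100 mm.
Top and bottom landings: 2 × 1525 = 3050 mm.
Total = 63648 + 6100 + 3050 = 72798 mm.

72798 mm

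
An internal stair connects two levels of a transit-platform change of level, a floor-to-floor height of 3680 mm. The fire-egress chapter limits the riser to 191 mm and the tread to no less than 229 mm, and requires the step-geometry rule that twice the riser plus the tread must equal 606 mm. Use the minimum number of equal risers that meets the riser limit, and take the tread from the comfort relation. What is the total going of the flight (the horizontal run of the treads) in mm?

4522 mm

3680 / 191 = 19.27, so 20 risers are needed.
Riser R = 3680 / 20 = 184 mm, within the 191 mm limit.
T = 606 − 2·184 = 238 mm, which satisfies the 229 mm minimum.
Treads = 20 − 1 = 19; going = 19 × 238 = 4522 mm.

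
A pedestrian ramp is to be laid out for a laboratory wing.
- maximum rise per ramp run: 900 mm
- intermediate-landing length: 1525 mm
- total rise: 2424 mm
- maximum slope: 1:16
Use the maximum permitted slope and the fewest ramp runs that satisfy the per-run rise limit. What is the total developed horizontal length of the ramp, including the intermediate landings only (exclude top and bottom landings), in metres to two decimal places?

At most 900 each: 2424/900 = 2.69, giving 3 ramp runs. That means 2 intermediate landings.
Horizontal run for 2424 mm of rise at 1:16 is 2424 × 16 = 38784 mm.
Intermediate landings: 2 × 1525 = 3050 mm.
Developed length = 38784 + 3050 = 41834 mm.
= 41.83 m.

41.83 m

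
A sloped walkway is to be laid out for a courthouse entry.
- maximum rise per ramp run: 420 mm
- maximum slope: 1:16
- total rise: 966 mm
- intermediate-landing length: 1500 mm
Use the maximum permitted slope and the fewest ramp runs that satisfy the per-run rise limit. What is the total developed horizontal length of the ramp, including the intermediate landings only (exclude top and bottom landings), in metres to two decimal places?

18.46 m

966 / 420 = 2.30, so 3 ramp runs are needed. That means 2 intermediate landings.
Ramp run (horizontal) at 1:16: 966 × 16 = 15456 mm.
2 intermediate landings contribute 2 × 1500 = 3000 mm.
Total developed length = 15456 + 3000 = 18456 mm.
= 18.46 m.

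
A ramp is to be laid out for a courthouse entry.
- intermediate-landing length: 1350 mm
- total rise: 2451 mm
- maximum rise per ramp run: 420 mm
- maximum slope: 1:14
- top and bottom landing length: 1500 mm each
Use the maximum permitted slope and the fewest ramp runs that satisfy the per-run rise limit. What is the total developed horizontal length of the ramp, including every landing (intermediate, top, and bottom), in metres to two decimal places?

44.06 m

2451 / 420 = 5.836 → round up to 6 ramp runs. That means 5 intermediate landings.
Horizontal run for 2451 mm of rise at 1:14 is 2451 × 14 = 34314 mm.
Intermediate landings: 5 × 1350 = 6750 mm.
Top and bottom landings: 2 × 1500 = 3000 mm.
Total = 34314 + 6750 + 3000 = 44064 mm.
= 44.06 m.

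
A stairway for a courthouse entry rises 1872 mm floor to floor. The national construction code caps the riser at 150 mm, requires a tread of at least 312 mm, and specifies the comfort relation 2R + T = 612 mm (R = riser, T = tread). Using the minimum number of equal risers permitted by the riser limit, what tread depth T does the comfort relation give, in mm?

1872 / 150 = 12.48, so 13 risers are needed.
R = 1872 ÷ 13 = 144 mm.
T = 612 − 2·144 = 324 mm, which satisfies the 312 mm minimum.

324 mm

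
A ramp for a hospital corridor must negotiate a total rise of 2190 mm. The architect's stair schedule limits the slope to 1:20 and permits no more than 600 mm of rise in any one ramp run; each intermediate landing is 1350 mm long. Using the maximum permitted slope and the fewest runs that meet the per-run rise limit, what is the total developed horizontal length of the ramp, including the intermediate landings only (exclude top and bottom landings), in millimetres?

47850 mm

At most 600 each: 2190/600 = 3.65, giving 4 ramp runs. That means 3 intermediate landings.
Horizontal run for 2190 mm of rise at 1:20 is 2190 × 20 = 43800 mm.
Intermediate landings: 3 × 1350 = 4050 mm.
Total developed length = 43800 + 4050 = 47850 mm.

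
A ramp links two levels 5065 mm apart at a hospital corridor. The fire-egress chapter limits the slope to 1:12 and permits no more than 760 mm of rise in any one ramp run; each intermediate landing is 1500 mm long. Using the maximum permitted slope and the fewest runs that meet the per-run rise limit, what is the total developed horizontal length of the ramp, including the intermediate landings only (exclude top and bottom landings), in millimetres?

69780 mm

5065 / 760 = 6.66, so 7 ramp runs are needed. That means 6 intermediate landings.
Horizontal run for 5065 mm of rise at 1:12 is 5065 × 12 = 60780 mm.
Intermediate landings: 6 × 1500 = 9000 mm.
Developed length = 60780 + 9000 = 69780 mm.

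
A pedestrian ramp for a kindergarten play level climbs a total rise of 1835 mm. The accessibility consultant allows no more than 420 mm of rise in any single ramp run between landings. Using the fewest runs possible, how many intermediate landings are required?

4 intermediate landings

1835 / 420 = 4.369 → round up to 5 ramp runs.
5 runs are separated by 4 intermediate landings.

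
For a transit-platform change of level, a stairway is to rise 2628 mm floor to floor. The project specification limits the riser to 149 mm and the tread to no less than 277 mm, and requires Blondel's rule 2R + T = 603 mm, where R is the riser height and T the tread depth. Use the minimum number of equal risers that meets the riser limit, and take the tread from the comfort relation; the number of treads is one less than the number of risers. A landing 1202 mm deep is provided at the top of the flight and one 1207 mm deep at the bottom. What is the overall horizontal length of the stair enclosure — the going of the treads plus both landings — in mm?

2628 / 149 = 17.638 → round up to 18 risers.
R = 2628 ÷ 18 = 146 mm.
From 2R + T = 603: T = 603 − 292 = 311 mm.
Treads = 18 − 1 = 17; going = 17 × 311 = 5287 mm.
Enclosure = 5287 + 1202 + 1207 = 7696 mm.

7696 mm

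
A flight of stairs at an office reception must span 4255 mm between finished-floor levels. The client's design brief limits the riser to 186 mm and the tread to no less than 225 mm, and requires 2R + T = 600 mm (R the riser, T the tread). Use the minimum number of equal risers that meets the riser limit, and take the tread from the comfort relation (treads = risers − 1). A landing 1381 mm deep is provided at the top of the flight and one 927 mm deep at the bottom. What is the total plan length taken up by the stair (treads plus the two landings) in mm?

7368 mm

4255 / 186 = 22.876 → round up to 23 risers.
R = 4255 ÷ 23 = 185 mm.
Tread T = 600 − 2 × 185 = 230 mm (≥ 225 mm).
Going = (23 − 1) × 230 = 5060 mm.
Add landings: 5060 + 1381 + 927 = 7368 mm.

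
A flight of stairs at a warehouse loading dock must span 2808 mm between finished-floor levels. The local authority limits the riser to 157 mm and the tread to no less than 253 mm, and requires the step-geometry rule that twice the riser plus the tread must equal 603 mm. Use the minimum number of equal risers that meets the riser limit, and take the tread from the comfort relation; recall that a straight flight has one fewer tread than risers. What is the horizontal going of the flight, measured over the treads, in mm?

2808 / 157 = 17.89, so 18 risers are needed.
Each riser is 2808/18 = 156 mm (≤ 157 mm).
Tread T = 603 − 2 × 156 = 291 mm (≥ 253 mm).
Going = (18 − 1) × 291 = 4947 mm.

4947 mm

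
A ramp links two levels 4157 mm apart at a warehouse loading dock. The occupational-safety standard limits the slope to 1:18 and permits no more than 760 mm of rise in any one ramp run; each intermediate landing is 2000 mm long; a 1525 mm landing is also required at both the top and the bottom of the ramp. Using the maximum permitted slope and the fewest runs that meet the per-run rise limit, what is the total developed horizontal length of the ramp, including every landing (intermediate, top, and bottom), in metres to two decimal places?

87.88 m

⌈4157/760⌉ = 6 ramp runs. That means 5 intermediate landings.
Horizontal run for 4157 mm of rise at 1:18 is 4157 × 18 = 74826 mm.
Intermediate landings: 5 × 2000 = 10000 mm.
Top and bottom landings: 2 × 1525 = 3050 mm.
Total = 74826 + 10000 + 3050 = 87876 mm.
= 87.88 m.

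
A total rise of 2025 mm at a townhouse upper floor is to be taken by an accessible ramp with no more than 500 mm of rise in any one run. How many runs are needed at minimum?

At most 500 each: 2025/500 = 4.05, giving 5 ramp runs.

5 runs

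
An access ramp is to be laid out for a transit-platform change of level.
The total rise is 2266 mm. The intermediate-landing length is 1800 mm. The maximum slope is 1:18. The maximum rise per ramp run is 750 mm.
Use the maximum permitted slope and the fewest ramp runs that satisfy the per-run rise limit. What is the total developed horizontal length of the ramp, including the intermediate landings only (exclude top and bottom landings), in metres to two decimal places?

2266 / 750 = 3.021 → round up to 4 ramp runs. That means 3 intermediate landings.
Horizontal run for 2266 mm of rise at 1:18 is 2266 × 18 = 40788 mm.
3 intermediate landings contribute 3 × 1800 = 5400 mm.
Total developed length = 40788 + 5400 = 46188 mm.
= 46.19 m.

46.19 m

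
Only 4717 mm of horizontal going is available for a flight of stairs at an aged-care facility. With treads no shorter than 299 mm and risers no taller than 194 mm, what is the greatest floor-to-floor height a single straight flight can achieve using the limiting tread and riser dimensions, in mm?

3104 mm

4717 / 299 = 15.78, so 15 treads fit.
Risers = treads + 1 = 16.
Maximum height = 16 × 194 = 3104 mm.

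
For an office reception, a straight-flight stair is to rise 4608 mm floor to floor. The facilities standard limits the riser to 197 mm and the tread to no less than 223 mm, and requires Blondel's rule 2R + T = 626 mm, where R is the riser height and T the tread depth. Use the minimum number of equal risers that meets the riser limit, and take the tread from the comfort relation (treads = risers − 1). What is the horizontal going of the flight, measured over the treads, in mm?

⌈4608/197⌉ = 24 risers.
Riser R = 4608 / 24 = 192 mm, within the 197 mm limit.
From 2R + T = 626: T = 626 − 384 = 242 mm.
24 risers give 23 treads; going = 23 × 242 = 5566 mm.

5566 mm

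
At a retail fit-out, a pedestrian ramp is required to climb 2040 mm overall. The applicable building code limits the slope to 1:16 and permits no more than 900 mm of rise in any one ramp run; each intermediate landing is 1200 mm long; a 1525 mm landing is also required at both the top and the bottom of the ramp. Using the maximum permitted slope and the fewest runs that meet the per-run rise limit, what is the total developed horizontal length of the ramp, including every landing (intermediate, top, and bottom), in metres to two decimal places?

38.09 m

⌈2040/900⌉ = 3 ramp runs. That means 2 intermediate landings.
Horizontal run for 2040 mm of rise at 1:16 is 2040 × 16 = 32640 mm.
2 intermediate landings contribute 2 × 1200 = 2400 mm.
Top and bottom landings: 2 × 1525 = 3050 mm.
Total = 32640 + 2400 + 3050 = 38090 mm.
= 38.09 m.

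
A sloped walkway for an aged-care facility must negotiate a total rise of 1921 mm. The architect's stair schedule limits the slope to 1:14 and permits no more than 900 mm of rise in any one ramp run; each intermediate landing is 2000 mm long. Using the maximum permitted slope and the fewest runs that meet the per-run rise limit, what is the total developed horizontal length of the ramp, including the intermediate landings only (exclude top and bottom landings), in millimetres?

30894 mm

1921 / 900 = 2.13, so 3 ramp runs are needed. That means 2 intermediate landings.
Ramp run (horizontal) at 1:14: 1921 × 14 = 26894 mm.
Intermediate landings: 2 × 2000 = 4000 mm.
Developed length = 26894 + 4000 = 30894 mm.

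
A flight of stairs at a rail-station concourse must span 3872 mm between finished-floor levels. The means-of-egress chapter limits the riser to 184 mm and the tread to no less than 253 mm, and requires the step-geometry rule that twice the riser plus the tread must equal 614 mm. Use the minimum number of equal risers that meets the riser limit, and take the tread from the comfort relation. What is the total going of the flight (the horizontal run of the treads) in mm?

5502 mm

3872 / 184 = 21.04, so 22 risers are needed.
Each riser is 3872/22 = 176 mm (≤ 184 mm).
T = 614 − 2·176 = 262 mm, which satisfies the 253 mm minimum.
22 risers give 21 treads; going = 21 × 262 = 5502 mm.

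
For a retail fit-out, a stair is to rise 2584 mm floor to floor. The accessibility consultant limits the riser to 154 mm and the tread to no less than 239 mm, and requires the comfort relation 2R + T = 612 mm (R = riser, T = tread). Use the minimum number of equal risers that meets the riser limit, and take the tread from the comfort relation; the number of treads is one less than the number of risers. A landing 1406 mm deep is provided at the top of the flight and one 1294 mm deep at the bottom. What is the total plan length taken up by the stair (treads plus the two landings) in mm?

⌈2584/154⌉ = 17 risers.
R = 2584 ÷ 17 = 152 mm.
From 2R + T = 612: T = 612 − 304 = 308 mm.
Treads = 17 − 1 = 16; going = 16 × 308 = 4928 mm.
Enclosure = 4928 + 1406 + 1294 = 7628 mm.

7628 mm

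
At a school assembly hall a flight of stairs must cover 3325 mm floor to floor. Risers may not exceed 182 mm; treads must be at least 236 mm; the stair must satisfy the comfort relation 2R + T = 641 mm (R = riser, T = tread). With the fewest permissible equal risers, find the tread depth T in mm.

3325 / 182 = 18.269 → round up to 19 risers.
Each riser is 3325/19 = 175 mm (≤ 182 mm).
T = 641 − 2·175 = 291 mm, which satisfies the 236 mm minimum.

291 mm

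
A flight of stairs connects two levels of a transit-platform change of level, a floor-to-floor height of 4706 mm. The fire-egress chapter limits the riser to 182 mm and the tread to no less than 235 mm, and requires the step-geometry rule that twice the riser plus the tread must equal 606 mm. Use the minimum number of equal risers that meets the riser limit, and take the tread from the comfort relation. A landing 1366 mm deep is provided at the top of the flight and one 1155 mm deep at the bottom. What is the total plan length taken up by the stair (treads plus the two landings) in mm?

4706 / 182 = 25.857 → round up to 26 risers.
R = 4706 ÷ 26 = 181 mm.
Tread T = 606 − 2 × 181 = 244 mm (≥ 235 mm).
26 risers give 25 treads; going = 25 × 244 = 6100 mm.
Enclosure = 6100 + 1366 + 1155 = 8621 mm.

8621 mm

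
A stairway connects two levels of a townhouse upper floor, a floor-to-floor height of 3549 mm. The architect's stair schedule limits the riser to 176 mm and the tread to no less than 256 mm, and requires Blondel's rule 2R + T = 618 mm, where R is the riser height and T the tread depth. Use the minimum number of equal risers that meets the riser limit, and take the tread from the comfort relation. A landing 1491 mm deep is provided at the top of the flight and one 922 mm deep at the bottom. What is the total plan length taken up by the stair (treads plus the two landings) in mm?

8013 mm

At most 176 each: 3549/176 = 20.16, giving 21 risers.
Riser R = 3549 / 21 = 169 mm, within the 176 mm limit.
T = 618 − 2·169 = 280 mm, which satisfies the 256 mm minimum.
Treads = 21 − 1 = 20; going = 20 × 280 = 5600 mm.
Add landings: 5600 + 1491 + 922 = 8013 mm.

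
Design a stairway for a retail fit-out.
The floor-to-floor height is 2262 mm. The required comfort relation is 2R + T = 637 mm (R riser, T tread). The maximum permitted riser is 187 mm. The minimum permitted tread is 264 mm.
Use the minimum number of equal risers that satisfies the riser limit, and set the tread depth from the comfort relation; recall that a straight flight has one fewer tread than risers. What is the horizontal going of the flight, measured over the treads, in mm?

At most 187 each: 2262/187 = 12.10, giving 13 risers.
Each riser is 2262/13 = 174 mm (≤ 187 mm).
T = 637 − 2·174 = 289 mm, which satisfies the 264 mm minimum.
13 risers give 12 treads; going = 12 × 289 = 3468 mm.

3468 mm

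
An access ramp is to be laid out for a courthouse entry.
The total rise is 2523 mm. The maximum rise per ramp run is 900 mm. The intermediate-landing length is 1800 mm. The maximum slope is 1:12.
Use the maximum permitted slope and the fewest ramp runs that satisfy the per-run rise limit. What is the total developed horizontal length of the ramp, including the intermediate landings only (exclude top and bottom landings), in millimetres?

⌈2523/900⌉ = 3 ramp runs. That means 2 intermediate landings.
Ramp run (horizontal) at 1:12: 2523 × 12 = 30276 mm.
Intermediate landings: 2 × 1800 = 3600 mm.
Developed length = 30276 + 3600 = 33876 mm.

33876 mm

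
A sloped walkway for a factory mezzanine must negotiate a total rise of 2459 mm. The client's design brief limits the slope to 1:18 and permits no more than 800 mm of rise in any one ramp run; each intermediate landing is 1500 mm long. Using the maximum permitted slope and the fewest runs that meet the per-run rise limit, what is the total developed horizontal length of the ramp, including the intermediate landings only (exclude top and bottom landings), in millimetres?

48762 mm

2459 / 800 = 3.074 → round up to 4 ramp runs. That means 3 intermediate landings.
Horizontal run for 2459 mm of rise at 1:18 is 2459 × 18 = 44262 mm.
3 intermediate landings contribute 3 × 1500 = 4500 mm.
Developed length = 44262 + 4500 = 48762 mm.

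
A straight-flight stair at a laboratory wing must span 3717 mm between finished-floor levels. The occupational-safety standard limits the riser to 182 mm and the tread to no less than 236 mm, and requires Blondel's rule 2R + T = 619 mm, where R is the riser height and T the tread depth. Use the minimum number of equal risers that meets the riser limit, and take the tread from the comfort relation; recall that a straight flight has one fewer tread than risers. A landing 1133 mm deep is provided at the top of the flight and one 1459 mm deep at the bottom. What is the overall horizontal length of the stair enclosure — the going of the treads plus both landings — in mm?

3717 / 182 = 20.423 → round up to 21 risers.
R = 3717 ÷ 21 = 177 mm.
Tread T = 619 − 2 × 177 = 265 mm (≥ 236 mm).
Going = (21 − 1) × 265 = 5300 mm.
Enclosure = 5300 + 1133 + 1459 = 7892 mm.

7892 mm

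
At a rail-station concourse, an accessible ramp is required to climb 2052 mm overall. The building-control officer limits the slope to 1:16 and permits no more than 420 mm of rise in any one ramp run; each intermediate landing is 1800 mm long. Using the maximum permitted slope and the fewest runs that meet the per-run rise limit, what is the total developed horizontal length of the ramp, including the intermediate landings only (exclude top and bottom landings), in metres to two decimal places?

40.03 m

2052 / 420 = 4.886 → round up to 5 ramp runs. That means 4 intermediate landings.
Horizontal run for 2052 mm of rise at 1:16 is 2052 × 16 = 32832 mm.
Intermediate landings: 4 × 1800 = 7200 mm.
Total developed length = 32832 + 7200 = 40032 mm.
= 40.03 m.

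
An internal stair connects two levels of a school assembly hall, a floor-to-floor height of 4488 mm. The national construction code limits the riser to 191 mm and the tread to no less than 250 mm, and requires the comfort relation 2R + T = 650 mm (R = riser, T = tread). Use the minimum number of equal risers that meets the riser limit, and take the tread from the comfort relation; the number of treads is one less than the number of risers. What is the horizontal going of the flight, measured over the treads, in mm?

At most 191 each: 4488/191 = 23.50, giving 24 risers.
Each riser is 4488/24 = 187 mm (≤ 191 mm).
Tread T = 650 − 2 × 187 = 276 mm (≥ 250 mm).
Treads = 24 − 1 = 23; going = 23 × 276 = 6348 mm.

6348 mm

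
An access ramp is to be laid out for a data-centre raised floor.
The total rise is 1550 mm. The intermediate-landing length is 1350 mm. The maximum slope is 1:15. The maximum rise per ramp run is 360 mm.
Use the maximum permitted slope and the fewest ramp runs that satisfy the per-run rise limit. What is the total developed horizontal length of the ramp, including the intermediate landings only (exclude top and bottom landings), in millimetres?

1550 / 360 = 4.306 → round up to 5 ramp runs. That means 4 intermediate landings.
Ramp run (horizontal) at 1:15: 1550 × 15 = 23250 mm.
4 intermediate landings contribute 4 × 1350 = 5400 mm.
Total developed length = 23250 + 5400 = 28650 mm.

28650 mm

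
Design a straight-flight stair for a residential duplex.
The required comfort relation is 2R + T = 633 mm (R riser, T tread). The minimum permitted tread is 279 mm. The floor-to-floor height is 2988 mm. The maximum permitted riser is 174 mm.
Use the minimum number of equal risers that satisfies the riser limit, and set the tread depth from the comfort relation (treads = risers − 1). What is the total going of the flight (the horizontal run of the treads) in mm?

⌈2988/174⌉ = 18 risers.
Riser R = 2988 / 18 = 166 mm, within the 174 mm limit.
From 2R + T = 633: T = 633 − 332 = 301 mm.
18 risers give 17 treads; going = 17 × 301 = 5117 mm.

5117 mm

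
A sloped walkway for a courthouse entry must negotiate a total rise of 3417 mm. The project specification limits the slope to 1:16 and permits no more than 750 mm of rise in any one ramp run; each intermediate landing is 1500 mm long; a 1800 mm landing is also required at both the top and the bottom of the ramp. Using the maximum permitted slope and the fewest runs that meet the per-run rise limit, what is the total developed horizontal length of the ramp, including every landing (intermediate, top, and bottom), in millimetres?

At most 750 each: 3417/750 = 4.56, giving 5 ramp runs. That means 4 intermediate landings.
Ramp run (horizontal) at 1:16: 3417 × 16 = 54672 mm.
4 intermediate landings contribute 4 × 1500 = 6000 mm.
Top and bottom landings: 2 × 1800 = 3600 mm.
Total = 54672 + 6000 + 3600 = 64272 mm.

64272 mm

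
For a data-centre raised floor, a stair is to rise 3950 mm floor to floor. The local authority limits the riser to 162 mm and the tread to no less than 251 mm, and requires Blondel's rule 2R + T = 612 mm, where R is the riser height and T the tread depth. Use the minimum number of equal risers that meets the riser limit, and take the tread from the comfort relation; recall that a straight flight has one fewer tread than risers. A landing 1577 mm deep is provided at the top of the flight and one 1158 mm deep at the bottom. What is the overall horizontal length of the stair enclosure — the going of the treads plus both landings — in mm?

At most 162 each: 3950/162 = 24.38, giving 25 risers.
Riser R = 3950 / 25 = 158 mm, within the 162 mm limit.
From 2R + T = 612: T = 612 − 316 = 296 mm.
Going = (25 − 1) × 296 = 7104 mm.
Add landings: 7104 + 1577 + 1158 = 9839 mm.

9839 mm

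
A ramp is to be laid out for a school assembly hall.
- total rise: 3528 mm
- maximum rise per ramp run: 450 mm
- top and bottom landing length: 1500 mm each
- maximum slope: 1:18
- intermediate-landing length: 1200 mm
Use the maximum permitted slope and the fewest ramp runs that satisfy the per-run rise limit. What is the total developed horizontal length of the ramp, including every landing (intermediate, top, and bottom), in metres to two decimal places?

⌈3528/450⌉ = 8 ramp runs. That means 7 intermediate landings.
Ramp run (horizontal) at 1:18: 3528 × 18 = 63504 mm.
Intermediate landings: 7 × 1200 = 8400 mm.
Top and bottom landings: 2 × 1500 = 3000 mm.
Total = 63504 + 8400 + 3000 = 74904 mm.
= 74.90 m.

74.90 m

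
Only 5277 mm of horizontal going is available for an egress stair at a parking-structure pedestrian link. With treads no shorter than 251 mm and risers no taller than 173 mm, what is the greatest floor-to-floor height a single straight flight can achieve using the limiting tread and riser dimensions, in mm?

3806 mm

5277 / 251 = 21.02, so 21 treads fit.
Risers = treads + 1 = 22.
Maximum height = 22 × 173 = 3806 mm.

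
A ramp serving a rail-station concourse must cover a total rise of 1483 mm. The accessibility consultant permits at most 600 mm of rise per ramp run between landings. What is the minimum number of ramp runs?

At most 600 each: 1483/600 = 2.47, giving 3 ramp runs.

3 runs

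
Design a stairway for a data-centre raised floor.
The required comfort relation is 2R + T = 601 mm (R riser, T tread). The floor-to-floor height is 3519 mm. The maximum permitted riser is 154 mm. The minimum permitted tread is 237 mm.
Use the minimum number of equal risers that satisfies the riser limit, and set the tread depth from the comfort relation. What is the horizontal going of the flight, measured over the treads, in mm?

6490 mm

3519 / 154 = 22.851 → round up to 23 risers.
Riser R = 3519 / 23 = 153 mm, within the 154 mm limit.
From 2R + T = 601: T = 601 − 306 = 295 mm.
Treads = 23 − 1 = 22; going = 22 × 295 = 6490 mm.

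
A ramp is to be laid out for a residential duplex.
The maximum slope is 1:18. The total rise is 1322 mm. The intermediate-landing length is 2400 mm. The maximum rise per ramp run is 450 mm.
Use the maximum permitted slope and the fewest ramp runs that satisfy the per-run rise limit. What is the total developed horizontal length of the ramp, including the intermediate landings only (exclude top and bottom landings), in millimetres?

28596 mm

⌈1322/450⌉ = 3 ramp runs. That means 2 intermediate landings.
Horizontal run for 1322 mm of rise at 1:18 is 1322 × 18 = 23796 mm.
Intermediate landings: 2 × 2400 = 4800 mm.
Total developed length = 23796 + 4800 = 28596 mm.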